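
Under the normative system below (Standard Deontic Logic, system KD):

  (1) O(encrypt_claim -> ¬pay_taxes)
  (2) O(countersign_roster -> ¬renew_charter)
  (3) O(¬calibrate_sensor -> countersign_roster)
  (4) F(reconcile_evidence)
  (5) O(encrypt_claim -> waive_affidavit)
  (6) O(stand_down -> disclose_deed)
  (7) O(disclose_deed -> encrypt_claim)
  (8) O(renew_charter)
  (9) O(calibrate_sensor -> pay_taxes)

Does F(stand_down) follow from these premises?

Yes

From premise 8 we have O(renew_charter).
Premise 2 is O(countersign_roster -> ¬renew_charter); contrapositively O(renew_charter -> ¬countersign_roster). Since O(renew_charter) holds, K gives O(¬countersign_roster).
Premise 3, O(¬calibrate_sensor -> countersign_roster), contraposes to O(¬countersign_roster -> calibrate_sensor); with O(¬countersign_roster) we get O(calibrate_sensor).
Premise 9 is O(calibrate_sensor -> pay_taxes); since O(calibrate_sensor), deontic closure gives O(pay_taxes).
Premise 1, O(encrypt_claim -> ¬pay_taxes), contraposes to O(pay_taxes -> ¬encrypt_claim); with O(pay_taxes) we get O(¬encrypt_claim).
Premise 7, O(disclose_deed -> encrypt_claim), contraposes to O(¬encrypt_claim -> ¬disclose_deed); with O(¬encrypt_claim) we get O(¬disclose_deed).
Premise 6, O(stand_down -> disclose_deed), contraposes to O(¬disclose_deed -> ¬stand_down); with O(¬disclose_deed) we get O(¬stand_down).
Premises 4, 5 do not contribute to this derivation.
So O(¬stand_down) holds, i.e. F(stand_down). The claim follows.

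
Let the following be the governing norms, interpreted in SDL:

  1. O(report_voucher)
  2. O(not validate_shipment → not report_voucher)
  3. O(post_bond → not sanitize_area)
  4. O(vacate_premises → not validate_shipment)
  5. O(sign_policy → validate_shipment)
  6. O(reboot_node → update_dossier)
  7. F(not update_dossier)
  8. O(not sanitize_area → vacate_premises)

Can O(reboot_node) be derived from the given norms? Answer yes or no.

No

Premise 6 is O(reboot_node → update_dossier); even if O(update_dossier) held, inferring O(reboot_node) would be affirming the consequent — invalid.
No other premise forces O(reboot_node). An ideal world satisfying every premise can still have reboot_node false, so O(reboot_node) is not derivable.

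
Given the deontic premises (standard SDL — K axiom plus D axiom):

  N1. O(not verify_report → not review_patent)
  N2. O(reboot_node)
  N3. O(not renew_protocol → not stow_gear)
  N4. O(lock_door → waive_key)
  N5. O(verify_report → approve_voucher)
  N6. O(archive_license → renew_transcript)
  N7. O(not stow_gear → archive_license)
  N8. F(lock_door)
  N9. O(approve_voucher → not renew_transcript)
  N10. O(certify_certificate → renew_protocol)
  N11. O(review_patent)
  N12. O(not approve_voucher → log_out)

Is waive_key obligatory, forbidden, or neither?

Neither

Premise 4 is O(lock_door → waive_key), but O(lock_door) is not derivable from the premises, so it does not yield O(waive_key).
No premise or chain of K-axiom applications forces O(waive_key), and none forces O(not waive_key). So waive_key is neither obligatory nor forbidden under these norms.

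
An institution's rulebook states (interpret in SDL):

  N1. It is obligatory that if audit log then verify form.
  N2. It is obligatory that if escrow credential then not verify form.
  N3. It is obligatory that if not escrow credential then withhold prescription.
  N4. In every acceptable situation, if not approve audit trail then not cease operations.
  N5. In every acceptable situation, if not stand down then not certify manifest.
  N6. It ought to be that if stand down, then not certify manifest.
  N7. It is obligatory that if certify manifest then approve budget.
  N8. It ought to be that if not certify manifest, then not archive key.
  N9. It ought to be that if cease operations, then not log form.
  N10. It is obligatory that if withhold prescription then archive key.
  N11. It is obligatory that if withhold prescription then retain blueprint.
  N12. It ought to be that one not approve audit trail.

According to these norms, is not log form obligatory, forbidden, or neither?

Premise 9 is O(cease_operations → ¬log_form), but O(cease_operations) is not derivable from the premises, so it does not yield O(¬log_form).
No premise or chain of K-axiom applications forces O(¬log_form), and none forces O(log_form). So ¬log_form is neither obligatory nor forbidden under these norms.

Neither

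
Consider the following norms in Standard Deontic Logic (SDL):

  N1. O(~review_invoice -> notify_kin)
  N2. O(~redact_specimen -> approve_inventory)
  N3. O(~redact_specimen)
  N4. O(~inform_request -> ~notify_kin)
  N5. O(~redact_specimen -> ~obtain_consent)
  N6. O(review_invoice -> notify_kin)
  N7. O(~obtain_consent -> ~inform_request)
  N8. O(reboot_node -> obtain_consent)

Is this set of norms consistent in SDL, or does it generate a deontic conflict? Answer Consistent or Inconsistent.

Premises 1 and 6 cover both cases: O(~review_invoice -> notify_kin) and O(review_invoice -> notify_kin). Since ~review_invoice ∨ review_invoice is a tautology, O(notify_kin) follows.
Premise 4 is O(~inform_request -> ~notify_kin); contrapositively O(notify_kin -> inform_request). Since O(notify_kin) holds, K gives O(inform_request).
Premise 7 is O(~obtain_consent -> ~inform_request); contrapositively O(inform_request -> obtain_consent). Since O(inform_request) holds, K gives O(obtain_consent).
The contrapositive of premise 5 (O(~redact_specimen -> ~obtain_consent)) is O(obtain_consent -> redact_specimen), and O(obtain_consent) is already established, so O(redact_specimen).
However, premise 3 gives O(~redact_specimen).
We now have both O(redact_specimen) and O(~redact_specimen) — redact_specimen is simultaneously obligatory and forbidden, violating the D-axiom.

Inconsistent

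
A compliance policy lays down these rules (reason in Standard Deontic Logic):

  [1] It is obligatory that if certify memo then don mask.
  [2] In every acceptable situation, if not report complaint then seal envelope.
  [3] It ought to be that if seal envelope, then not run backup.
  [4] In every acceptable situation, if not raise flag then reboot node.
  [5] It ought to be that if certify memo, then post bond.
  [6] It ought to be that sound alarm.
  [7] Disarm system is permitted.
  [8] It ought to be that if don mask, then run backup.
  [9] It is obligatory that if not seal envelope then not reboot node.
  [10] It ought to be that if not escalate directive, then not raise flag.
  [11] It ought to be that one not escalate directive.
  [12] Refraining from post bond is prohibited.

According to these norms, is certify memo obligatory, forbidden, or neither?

Forbidden

From premise 11 we have O(¬escalate_directive).
Premise 10 is O(¬escalate_directive → ¬raise_flag); since O(¬escalate_directive), deontic closure gives O(¬raise_flag).
Applying K to premise 4 (O(¬raise_flag → reboot_node)) and O(¬raise_flag) yields O(reboot_node).
The contrapositive of premise 9 (O(¬seal_envelope → ¬reboot_node)) is O(reboot_node → seal_envelope), and O(reboot_node) is already established, so O(seal_envelope).
Applying K to premise 3 (O(seal_envelope → ¬run_backup)) and O(seal_envelope) yields O(¬run_backup).
Premise 8, O(don_mask → run_backup), contraposes to O(¬run_backup → ¬don_mask); with O(¬run_backup) we get O(¬don_mask).
The contrapositive of premise 1 (O(certify_memo → don_mask)) is O(¬don_mask → ¬certify_memo), and O(¬don_mask) is already established, so O(¬certify_memo).
Premises 2, 5, 6, 7, 12 do not contribute to this derivation.
Thus O(¬certify_memo), which is F(certify_memo): certify_memo is forbidden.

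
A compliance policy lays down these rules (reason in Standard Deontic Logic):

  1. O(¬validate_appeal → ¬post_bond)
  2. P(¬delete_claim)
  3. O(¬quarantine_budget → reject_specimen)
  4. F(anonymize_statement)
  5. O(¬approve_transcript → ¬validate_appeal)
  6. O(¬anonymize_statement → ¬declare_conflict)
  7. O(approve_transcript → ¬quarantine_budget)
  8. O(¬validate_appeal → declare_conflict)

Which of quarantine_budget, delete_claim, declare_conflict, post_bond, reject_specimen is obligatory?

F(anonymize_statement) at premise 4 means O(¬anonymize_statement).
Applying K to premise 6 (O(¬anonymize_statement → ¬declare_conflict)) and O(¬anonymize_statement) yields O(¬declare_conflict).
Premise 8, O(¬validate_appeal → declare_conflict), contraposes to O(¬declare_conflict → validate_appeal); with O(¬declare_conflict) we get O(validate_appeal).
Premise 5 is O(¬approve_transcript → ¬validate_appeal); contrapositively O(validate_appeal → approve_transcript). Since O(validate_appeal) holds, K gives O(approve_transcript).
Applying K to premise 7 (O(approve_transcript → ¬quarantine_budget)) and O(approve_transcript) yields O(¬quarantine_budget).
With premise 3, O(¬quarantine_budget → reject_specimen), the K-axiom yields O(reject_specimen).
So O(reject_specimen) holds — reject_specimen is obligatory. None of the other listed options is made obligatory by any chain of premises.

reject_specimen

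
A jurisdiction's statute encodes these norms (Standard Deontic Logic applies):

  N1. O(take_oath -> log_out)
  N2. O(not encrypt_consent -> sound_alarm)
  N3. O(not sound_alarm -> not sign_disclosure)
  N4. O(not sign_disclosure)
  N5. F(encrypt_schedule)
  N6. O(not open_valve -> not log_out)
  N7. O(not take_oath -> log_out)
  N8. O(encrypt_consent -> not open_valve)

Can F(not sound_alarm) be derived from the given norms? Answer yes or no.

Yes

Premises 7 and 1 are O(not take_oath -> log_out) and O(take_oath -> log_out); every ideal world satisfies not take_oath or take_oath, so in either case log_out holds — hence O(log_out).
Premise 6, O(not open_valve -> not log_out), contraposes to O(log_out -> open_valve); with O(log_out) we get O(open_valve).
Premise 8, O(encrypt_consent -> not open_valve), contraposes to O(open_valve -> not encrypt_consent); with O(open_valve) we get O(not encrypt_consent).
Premise 2 is O(not encrypt_consent -> sound_alarm); since O(not encrypt_consent), deontic closure gives O(sound_alarm).
Premises 3, 4, 5 do not contribute to this derivation.
So O(sound_alarm) holds, i.e. F(not sound_alarm). The claim follows.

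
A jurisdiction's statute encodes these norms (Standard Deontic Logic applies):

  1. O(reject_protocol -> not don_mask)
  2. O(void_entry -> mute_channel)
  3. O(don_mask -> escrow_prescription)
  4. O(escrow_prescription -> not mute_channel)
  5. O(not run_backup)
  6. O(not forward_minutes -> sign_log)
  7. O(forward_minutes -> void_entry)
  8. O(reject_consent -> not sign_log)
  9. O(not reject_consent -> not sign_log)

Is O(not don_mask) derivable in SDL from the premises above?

By case analysis on not reject_consent: premise 9 gives O(not reject_consent -> not sign_log) and premise 8 gives O(reject_consent -> not sign_log), so O(not sign_log) either way.
Premise 6, O(not forward_minutes -> sign_log), contraposes to O(not sign_log -> forward_minutes); with O(not sign_log) we get O(forward_minutes).
With premise 7, O(forward_minutes -> void_entry), the K-axiom yields O(void_entry).
Applying K to premise 2 (O(void_entry -> mute_channel)) and O(void_entry) yields O(mute_channel).
Premise 4, O(escrow_prescription -> not mute_channel), contraposes to O(mute_channel -> not escrow_prescription); with O(mute_channel) we get O(not escrow_prescription).
The contrapositive of premise 3 (O(don_mask -> escrow_prescription)) is O(not escrow_prescription -> not don_mask), and O(not escrow_prescription) is already established, so O(not don_mask).
Premises 1, 5 do not contribute to this derivation.
So O(not don_mask) follows.

Yes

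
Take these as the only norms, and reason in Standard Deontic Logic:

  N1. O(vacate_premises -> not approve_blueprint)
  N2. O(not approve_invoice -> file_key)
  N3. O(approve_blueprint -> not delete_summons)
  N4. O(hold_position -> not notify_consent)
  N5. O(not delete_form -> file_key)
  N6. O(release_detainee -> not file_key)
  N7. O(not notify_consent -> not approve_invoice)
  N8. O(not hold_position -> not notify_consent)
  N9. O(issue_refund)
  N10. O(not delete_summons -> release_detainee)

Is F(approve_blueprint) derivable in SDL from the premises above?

By case analysis on not hold_position: premise 8 gives O(not hold_position -> not notify_consent) and premise 4 gives O(hold_position -> not notify_consent), so O(not notify_consent) either way.
From O(not notify_consent) and premise 7, O(not notify_consent -> not approve_invoice), we obtain O(not approve_invoice).
Applying K to premise 2 (O(not approve_invoice -> file_key)) and O(not approve_invoice) yields O(file_key).
Premise 6, O(release_detainee -> not file_key), contraposes to O(file_key -> not release_detainee); with O(file_key) we get O(not release_detainee).
The contrapositive of premise 10 (O(not delete_summons -> release_detainee)) is O(not release_detainee -> delete_summons), and O(not release_detainee) is already established, so O(delete_summons).
Premise 3 is O(approve_blueprint -> not delete_summons); contrapositively O(delete_summons -> not approve_blueprint). Since O(delete_summons) holds, K gives O(not approve_blueprint).
Premises 1, 5, 9 do not contribute to this derivation.
So O(not approve_blueprint) holds, i.e. F(approve_blueprint). The claim follows.

Yes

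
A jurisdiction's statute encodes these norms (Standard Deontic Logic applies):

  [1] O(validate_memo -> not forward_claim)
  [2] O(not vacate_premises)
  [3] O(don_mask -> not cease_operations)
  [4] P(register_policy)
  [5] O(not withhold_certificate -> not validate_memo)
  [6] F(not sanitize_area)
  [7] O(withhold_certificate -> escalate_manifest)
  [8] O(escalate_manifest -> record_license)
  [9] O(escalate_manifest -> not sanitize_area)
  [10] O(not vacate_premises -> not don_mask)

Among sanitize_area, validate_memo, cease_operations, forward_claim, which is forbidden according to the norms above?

validate_memo

Premise 6, F(not sanitize_area), is equivalent to O(sanitize_area).
The contrapositive of premise 9 (O(escalate_manifest -> not sanitize_area)) is O(sanitize_area -> not escalate_manifest), and O(sanitize_area) is already established, so O(not escalate_manifest).
The contrapositive of premise 7 (O(withhold_certificate -> escalate_manifest)) is O(not escalate_manifest -> not withhold_certificate), and O(not escalate_manifest) is already established, so O(not withhold_certificate).
Premise 5 is O(not withhold_certificate -> not validate_memo); since O(not withhold_certificate), deontic closure gives O(not validate_memo).
So O(not validate_memo) holds, i.e. validate_memo is forbidden. None of the other listed options is forbidden under the premises.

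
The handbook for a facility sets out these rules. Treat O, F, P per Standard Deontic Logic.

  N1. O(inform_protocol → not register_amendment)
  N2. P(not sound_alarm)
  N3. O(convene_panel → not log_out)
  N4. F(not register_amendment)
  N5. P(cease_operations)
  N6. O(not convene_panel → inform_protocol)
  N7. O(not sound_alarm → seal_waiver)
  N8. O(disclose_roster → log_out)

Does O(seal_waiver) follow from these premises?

Premise 7 is O(not sound_alarm → seal_waiver), but O(not sound_alarm) is not derivable from the premises (the permission P(not sound_alarm) asserts only not O(sound_alarm), not O(not sound_alarm)), so it does not yield O(seal_waiver).
No other premise forces O(seal_waiver). An ideal world satisfying every premise can still have seal_waiver false, so O(seal_waiver) is not derivable.

No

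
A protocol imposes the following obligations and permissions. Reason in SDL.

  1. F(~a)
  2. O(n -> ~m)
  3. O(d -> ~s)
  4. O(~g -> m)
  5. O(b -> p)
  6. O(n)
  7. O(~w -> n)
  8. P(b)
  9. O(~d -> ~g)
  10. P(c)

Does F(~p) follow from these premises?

No

Premise 5 is O(b -> p), but O(b) is not derivable from the premises (the permission P(b) asserts only ~O(~b), not O(b)), so it does not yield O(p).
No other premise forces O(p). An ideal world satisfying every premise can still have ~p true, so F(~p) is not derivable.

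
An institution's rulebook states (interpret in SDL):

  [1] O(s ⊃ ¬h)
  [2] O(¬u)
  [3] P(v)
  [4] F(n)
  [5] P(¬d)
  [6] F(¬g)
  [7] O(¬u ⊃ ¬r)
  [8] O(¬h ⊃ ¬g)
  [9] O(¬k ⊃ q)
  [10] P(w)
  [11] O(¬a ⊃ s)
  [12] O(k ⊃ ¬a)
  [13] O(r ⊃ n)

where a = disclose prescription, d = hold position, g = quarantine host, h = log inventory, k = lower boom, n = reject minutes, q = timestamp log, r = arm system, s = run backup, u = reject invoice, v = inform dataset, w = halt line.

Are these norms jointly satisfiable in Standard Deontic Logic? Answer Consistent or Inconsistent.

Premise 13 is O(r ⊃ n), but O(r) is not derivable from the premises, so it does not yield O(n).
So O(n) is not derivable, and the apparent clash with O(¬n) does not arise.
A world satisfying every obligation exists (e.g. a=true, d=false, g=true, h=true, k=false, n=false, q=true, r=false, s=false, u=false, v=false, w=false); no atom is both obligatory and forbidden, so the set is consistent.

Consistent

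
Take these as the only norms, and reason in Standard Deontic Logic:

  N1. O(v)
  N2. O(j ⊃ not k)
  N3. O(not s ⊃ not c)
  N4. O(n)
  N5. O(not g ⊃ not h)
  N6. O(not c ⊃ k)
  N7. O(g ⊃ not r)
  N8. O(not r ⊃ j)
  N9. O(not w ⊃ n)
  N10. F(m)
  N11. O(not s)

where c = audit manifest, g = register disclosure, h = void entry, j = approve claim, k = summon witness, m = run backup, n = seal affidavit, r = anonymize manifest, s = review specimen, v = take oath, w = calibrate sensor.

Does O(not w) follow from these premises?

Premise 9 is O(not w ⊃ n); even if O(n) held, inferring O(not w) would be affirming the consequent — invalid.
No other premise forces O(not w). An ideal world satisfying every premise can still have not w false, so O(not w) is not derivable.

No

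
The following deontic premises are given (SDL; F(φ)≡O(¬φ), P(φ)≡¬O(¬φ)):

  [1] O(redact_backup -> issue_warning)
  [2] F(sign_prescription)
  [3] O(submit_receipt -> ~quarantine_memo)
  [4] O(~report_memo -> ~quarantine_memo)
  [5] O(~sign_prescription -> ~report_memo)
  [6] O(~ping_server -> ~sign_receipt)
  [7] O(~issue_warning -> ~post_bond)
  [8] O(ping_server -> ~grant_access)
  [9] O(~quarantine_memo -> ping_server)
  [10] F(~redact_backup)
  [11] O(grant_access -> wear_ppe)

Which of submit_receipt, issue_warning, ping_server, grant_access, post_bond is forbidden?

grant_access

F(sign_prescription) at premise 2 means O(~sign_prescription).
From O(~sign_prescription) and premise 5, O(~sign_prescription -> ~report_memo), we obtain O(~report_memo).
From O(~report_memo) and premise 4, O(~report_memo -> ~quarantine_memo), we obtain O(~quarantine_memo).
Applying K to premise 9 (O(~quarantine_memo -> ping_server)) and O(~quarantine_memo) yields O(ping_server).
With premise 8, O(ping_server -> ~grant_access), the K-axiom yields O(~grant_access).
So O(~grant_access) holds, i.e. grant_access is forbidden. None of the other listed options is forbidden under the premises.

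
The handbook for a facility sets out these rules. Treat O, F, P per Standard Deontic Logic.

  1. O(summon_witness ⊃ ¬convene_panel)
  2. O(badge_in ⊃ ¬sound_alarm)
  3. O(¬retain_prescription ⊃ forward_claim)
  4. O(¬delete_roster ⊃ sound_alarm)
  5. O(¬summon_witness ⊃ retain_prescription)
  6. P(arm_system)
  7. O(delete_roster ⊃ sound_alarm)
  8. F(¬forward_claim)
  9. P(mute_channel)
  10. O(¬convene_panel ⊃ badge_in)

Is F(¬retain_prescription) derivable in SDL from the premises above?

Premises 4 and 7 are O(¬delete_roster ⊃ sound_alarm) and O(delete_roster ⊃ sound_alarm); every ideal world satisfies ¬delete_roster or delete_roster, so in either case sound_alarm holds — hence O(sound_alarm).
Premise 2 is O(badge_in ⊃ ¬sound_alarm); contrapositively O(sound_alarm ⊃ ¬badge_in). Since O(sound_alarm) holds, K gives O(¬badge_in).
Premise 10, O(¬convene_panel ⊃ badge_in), contraposes to O(¬badge_in ⊃ convene_panel); with O(¬badge_in) we get O(convene_panel).
Premise 1 is O(summon_witness ⊃ ¬convene_panel); contrapositively O(convene_panel ⊃ ¬summon_witness). Since O(convene_panel) holds, K gives O(¬summon_witness).
Premise 5 is O(¬summon_witness ⊃ retain_prescription); since O(¬summon_witness), deontic closure gives O(retain_prescription).
Premises 3, 6, 8, 9 do not contribute to this derivation.
So O(retain_prescription) holds, i.e. F(¬retain_prescription). The claim follows.

Yes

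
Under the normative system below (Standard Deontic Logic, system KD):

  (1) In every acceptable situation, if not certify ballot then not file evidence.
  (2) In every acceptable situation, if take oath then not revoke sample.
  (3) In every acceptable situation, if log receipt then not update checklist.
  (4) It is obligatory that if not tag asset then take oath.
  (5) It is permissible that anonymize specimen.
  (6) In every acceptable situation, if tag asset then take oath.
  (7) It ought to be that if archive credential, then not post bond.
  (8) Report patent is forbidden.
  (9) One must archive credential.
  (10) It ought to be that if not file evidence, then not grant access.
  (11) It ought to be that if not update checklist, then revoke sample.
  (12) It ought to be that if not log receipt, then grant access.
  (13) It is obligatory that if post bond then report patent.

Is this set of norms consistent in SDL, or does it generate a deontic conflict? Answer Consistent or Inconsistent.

Premise 13 is O(post_bond → report_patent), but O(post_bond) is not derivable from the premises, so it does not yield O(report_patent).
So O(report_patent) is not derivable, and the apparent clash with O(¬report_patent) does not arise.
A world satisfying every obligation exists (e.g. anonymize_specimen=false, archive_credential=true, certify_ballot=true, file_evidence=true, grant_access=true, log_receipt=false, post_bond=false, report_patent=false, revoke_sample=false, tag_asset=false, take_oath=true, update_checklist=true); no atom is both obligatory and forbidden, so the set is consistent.

Consistent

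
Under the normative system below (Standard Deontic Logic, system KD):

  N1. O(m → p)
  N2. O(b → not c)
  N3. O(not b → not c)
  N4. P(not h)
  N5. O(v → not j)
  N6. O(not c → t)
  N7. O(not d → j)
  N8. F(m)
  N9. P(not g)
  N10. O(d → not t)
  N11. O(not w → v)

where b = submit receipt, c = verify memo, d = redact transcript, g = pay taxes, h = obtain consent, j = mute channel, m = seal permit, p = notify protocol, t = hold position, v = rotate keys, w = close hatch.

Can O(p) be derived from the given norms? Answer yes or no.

Premise 1 is O(m → p), but O(m) is not derivable from the premises, so it does not yield O(p).
No other premise forces O(p). An ideal world satisfying every premise can still have p false, so O(p) is not derivable.

No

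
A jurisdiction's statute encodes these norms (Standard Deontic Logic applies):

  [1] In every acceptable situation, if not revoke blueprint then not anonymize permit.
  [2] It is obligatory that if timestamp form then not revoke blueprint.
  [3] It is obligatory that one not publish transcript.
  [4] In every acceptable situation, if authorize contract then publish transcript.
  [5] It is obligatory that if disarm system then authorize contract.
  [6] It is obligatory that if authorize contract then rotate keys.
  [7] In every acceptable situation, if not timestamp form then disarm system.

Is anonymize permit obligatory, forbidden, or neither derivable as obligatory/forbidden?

Forbidden

Premise 3 states O(¬publish_transcript) outright.
Premise 4, O(authorize_contract → publish_transcript), contraposes to O(¬publish_transcript → ¬authorize_contract); with O(¬publish_transcript) we get O(¬authorize_contract).
Premise 5 is O(disarm_system → authorize_contract); contrapositively O(¬authorize_contract → ¬disarm_system). Since O(¬authorize_contract) holds, K gives O(¬disarm_system).
The contrapositive of premise 7 (O(¬timestamp_form → disarm_system)) is O(¬disarm_system → timestamp_form), and O(¬disarm_system) is already established, so O(timestamp_form).
Premise 2 is O(timestamp_form → ¬revoke_blueprint); since O(timestamp_form), deontic closure gives O(¬revoke_blueprint).
Applying K to premise 1 (O(¬revoke_blueprint → ¬anonymize_permit)) and O(¬revoke_blueprint) yields O(¬anonymize_permit).
Premise 6 does not contribute to this derivation.
Thus O(¬anonymize_permit), which is F(anonymize_permit): anonymize_permit is forbidden.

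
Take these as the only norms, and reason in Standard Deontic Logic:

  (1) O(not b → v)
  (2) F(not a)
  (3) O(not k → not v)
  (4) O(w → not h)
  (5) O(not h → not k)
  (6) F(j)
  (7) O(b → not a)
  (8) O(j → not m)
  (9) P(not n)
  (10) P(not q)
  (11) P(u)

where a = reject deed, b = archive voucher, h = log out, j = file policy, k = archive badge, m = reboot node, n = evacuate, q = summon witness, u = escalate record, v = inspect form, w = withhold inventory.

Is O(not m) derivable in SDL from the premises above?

Premise 8 is O(j → not m), but O(j) is not derivable from the premises, so it does not yield O(not m).
No other premise forces O(not m). An ideal world satisfying every premise can still have not m false, so O(not m) is not derivable.

No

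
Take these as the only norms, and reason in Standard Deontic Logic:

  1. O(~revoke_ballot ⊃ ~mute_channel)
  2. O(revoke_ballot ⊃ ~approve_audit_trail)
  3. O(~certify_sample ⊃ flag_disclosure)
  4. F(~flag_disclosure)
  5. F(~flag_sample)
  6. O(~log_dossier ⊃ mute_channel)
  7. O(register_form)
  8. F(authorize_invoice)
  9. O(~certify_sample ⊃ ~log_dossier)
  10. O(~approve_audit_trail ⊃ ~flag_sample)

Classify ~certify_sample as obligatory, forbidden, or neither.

Forbidden

Premise 5, F(~flag_sample), is equivalent to O(flag_sample).
Premise 10 is O(~approve_audit_trail ⊃ ~flag_sample); contrapositively O(flag_sample ⊃ approve_audit_trail). Since O(flag_sample) holds, K gives O(approve_audit_trail).
Premise 2, O(revoke_ballot ⊃ ~approve_audit_trail), contraposes to O(approve_audit_trail ⊃ ~revoke_ballot); with O(approve_audit_trail) we get O(~revoke_ballot).
Premise 1 is O(~revoke_ballot ⊃ ~mute_channel); since O(~revoke_ballot), deontic closure gives O(~mute_channel).
The contrapositive of premise 6 (O(~log_dossier ⊃ mute_channel)) is O(~mute_channel ⊃ log_dossier), and O(~mute_channel) is already established, so O(log_dossier).
Premise 9 is O(~certify_sample ⊃ ~log_dossier); contrapositively O(log_dossier ⊃ certify_sample). Since O(log_dossier) holds, K gives O(certify_sample).
Premises 3, 4, 7, 8 do not contribute to this derivation.
Thus O(certify_sample), which is F(~certify_sample): ~certify_sample is forbidden.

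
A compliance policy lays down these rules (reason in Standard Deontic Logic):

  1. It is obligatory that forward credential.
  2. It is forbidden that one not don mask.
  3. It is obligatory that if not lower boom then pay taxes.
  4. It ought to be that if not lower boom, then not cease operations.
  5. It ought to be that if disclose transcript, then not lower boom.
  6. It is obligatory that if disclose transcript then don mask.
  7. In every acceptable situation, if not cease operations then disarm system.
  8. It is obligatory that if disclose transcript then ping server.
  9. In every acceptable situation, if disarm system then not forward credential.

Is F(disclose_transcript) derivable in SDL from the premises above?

Premise 1 states O(forward_credential) outright.
Premise 9 is O(disarm_system → ¬forward_credential); contrapositively O(forward_credential → ¬disarm_system). Since O(forward_credential) holds, K gives O(¬disarm_system).
The contrapositive of premise 7 (O(¬cease_operations → disarm_system)) is O(¬disarm_system → cease_operations), and O(¬disarm_system) is already established, so O(cease_operations).
The contrapositive of premise 4 (O(¬lower_boom → ¬cease_operations)) is O(cease_operations → lower_boom), and O(cease_operations) is already established, so O(lower_boom).
The contrapositive of premise 5 (O(disclose_transcript → ¬lower_boom)) is O(lower_boom → ¬disclose_transcript), and O(lower_boom) is already established, so O(¬disclose_transcript).
Premises 2, 3, 6, 8 do not contribute to this derivation.
So O(¬disclose_transcript) holds, i.e. F(disclose_transcript). The claim follows.

Yes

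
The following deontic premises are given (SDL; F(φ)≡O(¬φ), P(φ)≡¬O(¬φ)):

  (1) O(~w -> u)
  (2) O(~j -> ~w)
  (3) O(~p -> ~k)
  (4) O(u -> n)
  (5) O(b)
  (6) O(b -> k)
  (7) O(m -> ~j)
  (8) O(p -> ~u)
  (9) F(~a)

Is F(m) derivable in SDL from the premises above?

Yes

From premise 5 we have O(b).
Premise 6 is O(b -> k); since O(b), deontic closure gives O(k).
Premise 3, O(~p -> ~k), contraposes to O(k -> p); with O(k) we get O(p).
With premise 8, O(p -> ~u), the K-axiom yields O(~u).
The contrapositive of premise 1 (O(~w -> u)) is O(~u -> w), and O(~u) is already established, so O(w).
The contrapositive of premise 2 (O(~j -> ~w)) is O(w -> j), and O(w) is already established, so O(j).
Premise 7 is O(m -> ~j); contrapositively O(j -> ~m). Since O(j) holds, K gives O(~m).
Premises 4, 9 do not contribute to this derivation.
So O(~m) holds, i.e. F(m). The claim follows.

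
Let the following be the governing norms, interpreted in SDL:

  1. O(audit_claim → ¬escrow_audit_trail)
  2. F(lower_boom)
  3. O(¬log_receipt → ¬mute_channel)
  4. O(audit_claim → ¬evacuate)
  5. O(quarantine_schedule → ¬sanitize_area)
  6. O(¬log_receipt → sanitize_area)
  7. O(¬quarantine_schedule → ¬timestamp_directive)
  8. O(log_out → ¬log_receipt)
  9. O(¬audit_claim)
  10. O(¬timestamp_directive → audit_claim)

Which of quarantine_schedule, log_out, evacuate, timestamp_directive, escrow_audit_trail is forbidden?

log_out

Premise 9 gives O(¬audit_claim).
Premise 10, O(¬timestamp_directive → audit_claim), contraposes to O(¬audit_claim → timestamp_directive); with O(¬audit_claim) we get O(timestamp_directive).
Premise 7 is O(¬quarantine_schedule → ¬timestamp_directive); contrapositively O(timestamp_directive → quarantine_schedule). Since O(timestamp_directive) holds, K gives O(quarantine_schedule).
From O(quarantine_schedule) and premise 5, O(quarantine_schedule → ¬sanitize_area), we obtain O(¬sanitize_area).
Premise 6, O(¬log_receipt → sanitize_area), contraposes to O(¬sanitize_area → log_receipt); with O(¬sanitize_area) we get O(log_receipt).
Premise 8, O(log_out → ¬log_receipt), contraposes to O(log_receipt → ¬log_out); with O(log_receipt) we get O(¬log_out).
So O(¬log_out) holds, i.e. log_out is forbidden. None of the other listed options is forbidden under the premises.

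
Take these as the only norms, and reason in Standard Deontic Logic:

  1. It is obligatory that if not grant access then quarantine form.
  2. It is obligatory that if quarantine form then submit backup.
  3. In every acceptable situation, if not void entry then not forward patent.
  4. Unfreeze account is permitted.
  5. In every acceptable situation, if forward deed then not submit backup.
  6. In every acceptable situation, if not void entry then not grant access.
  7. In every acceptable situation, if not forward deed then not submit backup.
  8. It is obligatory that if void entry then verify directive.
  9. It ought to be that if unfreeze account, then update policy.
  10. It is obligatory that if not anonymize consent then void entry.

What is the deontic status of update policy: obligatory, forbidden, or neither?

Neither

Premise 9 is O(unfreeze_account → update_policy), but O(unfreeze_account) is not derivable from the premises (the permission P(unfreeze_account) asserts only ¬O(¬unfreeze_account), not O(unfreeze_account)), so it does not yield O(update_policy).
No premise or chain of K-axiom applications forces O(update_policy), and none forces O(¬update_policy). So update_policy is neither obligatory nor forbidden under these norms.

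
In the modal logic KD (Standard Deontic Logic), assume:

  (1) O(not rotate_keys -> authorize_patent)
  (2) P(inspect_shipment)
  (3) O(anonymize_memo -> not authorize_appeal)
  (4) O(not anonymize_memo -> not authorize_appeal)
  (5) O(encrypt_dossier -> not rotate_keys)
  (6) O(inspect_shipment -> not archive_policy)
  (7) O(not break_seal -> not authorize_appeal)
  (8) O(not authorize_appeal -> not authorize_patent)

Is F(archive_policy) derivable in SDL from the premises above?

Premise 6 is O(inspect_shipment -> not archive_policy), but O(inspect_shipment) is not derivable from the premises (the permission P(inspect_shipment) asserts only not O(not inspect_shipment), not O(inspect_shipment)), so it does not yield O(not archive_policy).
No other premise forces O(not archive_policy). An ideal world satisfying every premise can still have archive_policy true, so F(archive_policy) is not derivable.

No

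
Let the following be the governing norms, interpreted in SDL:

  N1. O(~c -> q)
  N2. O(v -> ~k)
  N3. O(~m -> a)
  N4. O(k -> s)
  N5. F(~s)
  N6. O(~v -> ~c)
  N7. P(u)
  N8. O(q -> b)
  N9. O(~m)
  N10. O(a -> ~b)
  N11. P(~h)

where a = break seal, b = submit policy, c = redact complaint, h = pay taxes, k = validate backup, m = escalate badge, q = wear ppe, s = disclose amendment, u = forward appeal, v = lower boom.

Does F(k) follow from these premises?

Yes

From premise 9 we have O(~m).
From O(~m) and premise 3, O(~m -> a), we obtain O(a).
With premise 10, O(a -> ~b), the K-axiom yields O(~b).
Premise 8 is O(q -> b); contrapositively O(~b -> ~q). Since O(~b) holds, K gives O(~q).
Premise 1, O(~c -> q), contraposes to O(~q -> c); with O(~q) we get O(c).
Premise 6 is O(~v -> ~c); contrapositively O(c -> v). Since O(c) holds, K gives O(v).
Applying K to premise 2 (O(v -> ~k)) and O(v) yields O(~k).
Premises 4, 5, 7, 11 do not contribute to this derivation.
So O(~k) holds, i.e. F(k). The claim follows.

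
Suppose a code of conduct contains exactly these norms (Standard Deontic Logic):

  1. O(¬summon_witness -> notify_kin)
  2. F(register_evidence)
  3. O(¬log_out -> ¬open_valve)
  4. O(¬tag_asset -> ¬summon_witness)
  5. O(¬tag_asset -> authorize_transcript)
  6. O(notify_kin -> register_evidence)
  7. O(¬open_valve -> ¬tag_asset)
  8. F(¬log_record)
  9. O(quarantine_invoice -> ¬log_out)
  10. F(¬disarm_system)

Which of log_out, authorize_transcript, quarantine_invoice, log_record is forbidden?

quarantine_invoice

F(register_evidence) at premise 2 means O(¬register_evidence).
Premise 6 is O(notify_kin -> register_evidence); contrapositively O(¬register_evidence -> ¬notify_kin). Since O(¬register_evidence) holds, K gives O(¬notify_kin).
Premise 1 is O(¬summon_witness -> notify_kin); contrapositively O(¬notify_kin -> summon_witness). Since O(¬notify_kin) holds, K gives O(summon_witness).
Premise 4 is O(¬tag_asset -> ¬summon_witness); contrapositively O(summon_witness -> tag_asset). Since O(summon_witness) holds, K gives O(tag_asset).
Premise 7, O(¬open_valve -> ¬tag_asset), contraposes to O(tag_asset -> open_valve); with O(tag_asset) we get O(open_valve).
Premise 3 is O(¬log_out -> ¬open_valve); contrapositively O(open_valve -> log_out). Since O(open_valve) holds, K gives O(log_out).
The contrapositive of premise 9 (O(quarantine_invoice -> ¬log_out)) is O(log_out -> ¬quarantine_invoice), and O(log_out) is already established, so O(¬quarantine_invoice).
So O(¬quarantine_invoice) holds, i.e. quarantine_invoice is forbidden. None of the other listed options is forbidden under the premises.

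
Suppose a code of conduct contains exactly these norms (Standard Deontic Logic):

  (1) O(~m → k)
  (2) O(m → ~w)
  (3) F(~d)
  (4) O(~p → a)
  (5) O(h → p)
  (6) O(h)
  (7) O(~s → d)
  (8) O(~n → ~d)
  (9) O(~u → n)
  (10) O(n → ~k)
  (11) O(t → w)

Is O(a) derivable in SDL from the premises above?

No

Premise 4 is O(~p → a), but O(~p) is not derivable from the premises, so it does not yield O(a).
No other premise forces O(a). An ideal world satisfying every premise can still have a false, so O(a) is not derivable.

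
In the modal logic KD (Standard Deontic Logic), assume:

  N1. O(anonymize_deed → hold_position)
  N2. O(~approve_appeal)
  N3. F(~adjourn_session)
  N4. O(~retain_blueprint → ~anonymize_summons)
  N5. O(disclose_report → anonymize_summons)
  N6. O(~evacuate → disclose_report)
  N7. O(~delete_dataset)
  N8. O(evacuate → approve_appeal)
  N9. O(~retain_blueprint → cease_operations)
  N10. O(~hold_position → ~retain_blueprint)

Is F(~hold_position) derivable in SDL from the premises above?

Yes

Premise 2 gives O(~approve_appeal).
Premise 8, O(evacuate → approve_appeal), contraposes to O(~approve_appeal → ~evacuate); with O(~approve_appeal) we get O(~evacuate).
With premise 6, O(~evacuate → disclose_report), the K-axiom yields O(disclose_report).
From O(disclose_report) and premise 5, O(disclose_report → anonymize_summons), we obtain O(anonymize_summons).
Premise 4, O(~retain_blueprint → ~anonymize_summons), contraposes to O(anonymize_summons → retain_blueprint); with O(anonymize_summons) we get O(retain_blueprint).
The contrapositive of premise 10 (O(~hold_position → ~retain_blueprint)) is O(retain_blueprint → hold_position), and O(retain_blueprint) is already established, so O(hold_position).
Premises 1, 3, 7, 9 do not contribute to this derivation.
So O(hold_position) holds, i.e. F(~hold_position). The claim follows.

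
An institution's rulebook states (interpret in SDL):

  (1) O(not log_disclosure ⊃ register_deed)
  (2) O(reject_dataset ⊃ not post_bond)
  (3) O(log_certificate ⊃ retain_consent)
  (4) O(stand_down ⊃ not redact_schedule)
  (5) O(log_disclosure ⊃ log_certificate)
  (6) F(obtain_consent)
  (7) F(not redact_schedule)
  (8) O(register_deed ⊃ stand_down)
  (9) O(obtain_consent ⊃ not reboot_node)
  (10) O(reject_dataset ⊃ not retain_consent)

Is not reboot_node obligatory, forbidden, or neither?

Neither

Premise 9 is O(obtain_consent ⊃ not reboot_node), but O(obtain_consent) is not derivable from the premises, so it does not yield O(not reboot_node).
No premise or chain of K-axiom applications forces O(not reboot_node), and none forces O(reboot_node). So not reboot_node is neither obligatory nor forbidden under these norms.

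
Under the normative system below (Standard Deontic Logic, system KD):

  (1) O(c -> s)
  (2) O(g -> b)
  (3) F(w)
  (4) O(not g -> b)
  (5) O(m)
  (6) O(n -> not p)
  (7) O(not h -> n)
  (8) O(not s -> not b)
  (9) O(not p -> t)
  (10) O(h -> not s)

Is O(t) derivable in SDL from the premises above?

Yes

Premises 4 and 2 cover both cases: O(not g -> b) and O(g -> b). Since not g ∨ g is a tautology, O(b) follows.
The contrapositive of premise 8 (O(not s -> not b)) is O(b -> s), and O(b) is already established, so O(s).
The contrapositive of premise 10 (O(h -> not s)) is O(s -> not h), and O(s) is already established, so O(not h).
Applying K to premise 7 (O(not h -> n)) and O(not h) yields O(n).
With premise 6, O(n -> not p), the K-axiom yields O(not p).
From O(not p) and premise 9, O(not p -> t), we obtain O(t).
Premises 1, 3, 5 do not contribute to this derivation.
So O(t) follows.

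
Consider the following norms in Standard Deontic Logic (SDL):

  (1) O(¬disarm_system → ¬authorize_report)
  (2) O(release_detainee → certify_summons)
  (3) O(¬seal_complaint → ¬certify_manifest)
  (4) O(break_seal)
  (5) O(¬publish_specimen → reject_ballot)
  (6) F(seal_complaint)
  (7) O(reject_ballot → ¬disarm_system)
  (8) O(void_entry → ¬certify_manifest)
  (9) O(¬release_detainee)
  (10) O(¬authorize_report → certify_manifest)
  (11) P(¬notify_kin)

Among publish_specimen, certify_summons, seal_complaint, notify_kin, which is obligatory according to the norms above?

publish_specimen

Premise 6 is F(seal_complaint), i.e. O(¬seal_complaint).
With premise 3, O(¬seal_complaint → ¬certify_manifest), the K-axiom yields O(¬certify_manifest).
Premise 10 is O(¬authorize_report → certify_manifest); contrapositively O(¬certify_manifest → authorize_report). Since O(¬certify_manifest) holds, K gives O(authorize_report).
The contrapositive of premise 1 (O(¬disarm_system → ¬authorize_report)) is O(authorize_report → disarm_system), and O(authorize_report) is already established, so O(disarm_system).
The contrapositive of premise 7 (O(reject_ballot → ¬disarm_system)) is O(disarm_system → ¬reject_ballot), and O(disarm_system) is already established, so O(¬reject_ballot).
Premise 5 is O(¬publish_specimen → reject_ballot); contrapositively O(¬reject_ballot → publish_specimen). Since O(¬reject_ballot) holds, K gives O(publish_specimen).
So O(publish_specimen) holds — publish_specimen is obligatory. None of the other listed options is made obligatory by any chain of premises.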